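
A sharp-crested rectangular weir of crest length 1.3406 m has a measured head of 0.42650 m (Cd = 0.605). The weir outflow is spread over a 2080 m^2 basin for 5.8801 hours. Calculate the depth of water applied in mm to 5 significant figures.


Approach: apply the rectangular weir equation with a volume-to-depth conversion, Q = (2/3)*Cd*L*sqrt(2g)*H^1.5; d = Q*t/A * 1000.
Step 1 — weir discharge:
  Q = (2/3)*0.605*1.3406*sqrt(2*9.81)*0.42650^1.5 = 0.6671007 m^3/s
Step 2 — volume: V = 0.6671007 * 5.8801*3600 = 14121.43 m^3
Step 3 — depth: d = V/A * 1000 = 14121.43/2080 * 1000 = 6789.1 mm
Therefore the depth of water applied = 6789.1 mm.


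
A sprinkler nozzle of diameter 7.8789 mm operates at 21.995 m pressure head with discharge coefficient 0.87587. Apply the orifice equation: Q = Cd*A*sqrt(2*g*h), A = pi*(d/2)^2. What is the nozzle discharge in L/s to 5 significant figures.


A = pi*(7.8789e-3/2)^2 = 4.875521e-05 m^2
Q = 0.87587 * 4.875521e-05 * sqrt(2*9.81*21.995) * 1000 = 0.88710 L/s
Therefore the nozzle discharge = 0.88710 L/s.


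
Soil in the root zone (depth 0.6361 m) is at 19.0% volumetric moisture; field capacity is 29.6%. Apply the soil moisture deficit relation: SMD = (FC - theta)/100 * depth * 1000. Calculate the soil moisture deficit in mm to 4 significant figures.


SMD = (29.6 - 19.0)/100 * 0.6361 * 1000 = 67.43 mm
Therefore the soil moisture deficit = 67.43 mm.


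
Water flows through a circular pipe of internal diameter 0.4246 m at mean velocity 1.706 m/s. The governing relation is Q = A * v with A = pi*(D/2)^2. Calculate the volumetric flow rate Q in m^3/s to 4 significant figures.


A = pi*(0.4246/2)^2 = 0.141596 m^2
Q = 0.141596 * 1.706 = 0.2416 m^3/s
Therefore the volumetric flow rate Q = 0.2416 m^3/s.


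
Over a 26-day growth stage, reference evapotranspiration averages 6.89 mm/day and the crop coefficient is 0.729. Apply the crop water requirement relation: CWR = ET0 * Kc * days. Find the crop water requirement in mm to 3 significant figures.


CWR = 6.89 * 0.729 * 26 = 131 mm
Therefore the crop water requirement = 131 mm.


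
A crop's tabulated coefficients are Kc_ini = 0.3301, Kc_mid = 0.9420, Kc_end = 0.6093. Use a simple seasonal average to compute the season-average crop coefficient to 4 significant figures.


Approach: apply a simple seasonal average, Kc_avg = (Kc_ini + Kc_mid + Kc_end)/3.
Kc_avg = (0.3301 + 0.9420 + 0.6093)/3 = 0.6271
Therefore the season-average crop coefficient = 0.6271.


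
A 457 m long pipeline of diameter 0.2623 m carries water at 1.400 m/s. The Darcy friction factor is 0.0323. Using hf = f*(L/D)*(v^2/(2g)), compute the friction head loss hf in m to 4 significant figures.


hf = 0.0323 * (457/0.2623) * (1.400^2 / (2*9.81))
hf = 5.622 m
Therefore the friction head loss hf = 5.622 m.


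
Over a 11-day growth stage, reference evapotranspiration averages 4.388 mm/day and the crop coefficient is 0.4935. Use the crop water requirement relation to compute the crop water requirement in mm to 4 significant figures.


Approach: apply the crop water requirement relation, CWR = ET0 * Kc * days.
CWR = 4.388 * 0.4935 * 11 = 23.82 mm
Therefore the crop water requirement = 23.82 mm.


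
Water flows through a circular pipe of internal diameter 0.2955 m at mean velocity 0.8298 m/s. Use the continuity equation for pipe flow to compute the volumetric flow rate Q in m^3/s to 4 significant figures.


Approach: apply the continuity equation for pipe flow, Q = A * v with A = pi*(D/2)^2.
A = pi*(0.2955/2)^2 = 0.0685812 m^2
Q = 0.0685812 * 0.8298 = 0.05691 m^3/s
Therefore the volumetric flow rate Q = 0.05691 m^3/s.


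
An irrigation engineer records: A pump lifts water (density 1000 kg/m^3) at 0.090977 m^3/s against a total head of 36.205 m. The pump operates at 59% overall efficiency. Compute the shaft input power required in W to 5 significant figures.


Approach: apply hydraulic power then efficiency conversion, P = rho*g*Q*H; P_in = P/eta.
Step 1 — hydraulic power (P = rho*g*Q*H):
  P = 1000 * 9.81 * 0.090977 * 36.205 = 32312.40 W
Step 2 — input power: P_in = P/eta = 32312.40 / 0.59 = 54767 W
Therefore the shaft input power required = 54767 W.


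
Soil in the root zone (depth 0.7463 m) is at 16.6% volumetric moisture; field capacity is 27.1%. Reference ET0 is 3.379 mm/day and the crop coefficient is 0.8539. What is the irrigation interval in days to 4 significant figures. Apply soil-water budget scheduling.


Approach: apply soil-water budget scheduling, SMD = (FC-theta)/100*depth*1000; ETc = ET0*Kc; interval = SMD/ETc.
Step 1 — soil moisture deficit:
  SMD = (27.1 - 16.6)/100 * 0.7463 * 1000 = 78.3615 mm
Step 2 — daily crop ET (ETc = ET0*Kc):
  ETc = 3.379 * 0.8539 = 2.88533 mm/day
Step 3 — irrigation interval (SMD/ETc):
  interval = 78.3615 / 2.88533 = 27.16 days
Therefore the irrigation interval = 27.16 days.


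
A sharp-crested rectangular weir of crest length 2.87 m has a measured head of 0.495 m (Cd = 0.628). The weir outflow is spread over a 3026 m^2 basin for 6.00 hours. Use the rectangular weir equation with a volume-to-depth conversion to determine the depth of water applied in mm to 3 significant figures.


Approach: apply the rectangular weir equation with a volume-to-depth conversion, Q = (2/3)*Cd*L*sqrt(2g)*H^1.5; d = Q*t/A * 1000.
Step 1 — weir discharge:
  Q = (2/3)*0.628*2.87*sqrt(2*9.81)*0.495^1.5 = 1.8536 m^3/s
Step 2 — volume: V = 1.8536 * 6.00*3600 = 40037 m^3
Step 3 — depth: d = V/A * 1000 = 40037/3026 * 1000 = 13200 mm
Therefore the depth of water applied = 13200 mm.


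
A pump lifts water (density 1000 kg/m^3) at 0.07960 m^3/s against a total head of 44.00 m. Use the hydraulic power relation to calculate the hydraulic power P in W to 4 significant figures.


Approach: apply the hydraulic power relation, P = rho*g*Q*H.
P = 1000 * 9.81 * 0.07960 * 44.00 = 34360 W
Therefore the hydraulic power P = 34360 W.


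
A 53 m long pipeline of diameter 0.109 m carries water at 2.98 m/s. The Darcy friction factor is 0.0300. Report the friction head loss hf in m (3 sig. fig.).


Approach: apply the Darcy-Weisbach equation, hf = f*(L/D)*(v^2/(2g)).
hf = 0.0300 * (53/0.109) * (2.98^2 / (2*9.81))
hf = 6.60 m
Therefore the friction head loss hf = 6.60 m.


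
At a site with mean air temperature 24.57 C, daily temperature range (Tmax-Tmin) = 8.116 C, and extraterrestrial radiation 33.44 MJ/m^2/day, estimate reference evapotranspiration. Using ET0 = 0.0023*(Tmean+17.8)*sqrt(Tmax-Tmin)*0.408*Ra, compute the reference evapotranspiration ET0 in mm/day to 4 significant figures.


ET0 = 0.0023*(24.57+17.8)*sqrt(8.116)*0.408*33.44 = 3.788 mm/day
Therefore the reference evapotranspiration ET0 = 3.788 mm/day.


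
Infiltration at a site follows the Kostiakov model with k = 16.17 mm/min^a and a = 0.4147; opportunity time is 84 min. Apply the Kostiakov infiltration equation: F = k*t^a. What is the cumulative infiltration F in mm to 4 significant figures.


F = 16.17 * 84^0.4147 = 101.6 mm
Therefore the cumulative infiltration F = 101.6 mm.


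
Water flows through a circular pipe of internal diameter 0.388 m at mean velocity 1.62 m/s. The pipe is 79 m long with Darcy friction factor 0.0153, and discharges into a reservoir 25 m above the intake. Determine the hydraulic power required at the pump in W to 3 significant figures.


Approach: apply continuity + Darcy-Weisbach + hydraulic power, Q = A*v; hf = f*(L/D)*(v^2/(2g)); H = static + hf; P = rho*g*Q*H.
Step 1 — flow rate (continuity, Q = A*v):
  A = pi*(0.388/2)^2 = 0.11824 m^2
  Q = 0.11824 * 1.62 = 0.19154 m^3/s
Step 2 — friction head loss (Darcy-Weisbach):
  hf = 0.0153 * (79/0.388) * (1.62^2 / (2*9.81))
  hf = 0.41669 m
Step 3 — total head: H = 25 + 0.41669 = 25.417 m
Step 4 — hydraulic power (P = rho*g*Q*H):
  P = 1000 * 9.81 * 0.19154 * 25.417 = 47800 W
Therefore the hydraulic power required at the pump = 47800 W.


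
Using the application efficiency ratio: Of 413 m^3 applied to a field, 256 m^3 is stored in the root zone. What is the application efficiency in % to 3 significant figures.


Approach: apply the application efficiency ratio, Ea = (stored/applied)*100.
Ea = (256/413)*100 = 62.0 %
Therefore the application efficiency = 62.0 %.


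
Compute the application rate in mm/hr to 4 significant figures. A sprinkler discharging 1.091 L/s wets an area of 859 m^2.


Approach: apply the application rate relation, rate = (Q/A)*3600.
rate = (1.091 / 859) * 3600 = 4.572 mm/hr
Therefore the application rate = 4.572 mm/hr.


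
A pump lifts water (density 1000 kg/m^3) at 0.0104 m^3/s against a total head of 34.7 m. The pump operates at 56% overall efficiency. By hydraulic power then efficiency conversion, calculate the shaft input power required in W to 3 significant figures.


Approach: apply hydraulic power then efficiency conversion, P = rho*g*Q*H; P_in = P/eta.
Step 1 — hydraulic power (P = rho*g*Q*H):
  P = 1000 * 9.81 * 0.0104 * 34.7 = 3540.2 W
Step 2 — input power: P_in = P/eta = 3540.2 / 0.56 = 6320 W
Therefore the shaft input power required = 6320 W.


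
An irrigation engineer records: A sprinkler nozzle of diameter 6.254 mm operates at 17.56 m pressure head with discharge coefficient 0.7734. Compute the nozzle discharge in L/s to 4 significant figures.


Approach: apply the orifice equation, Q = Cd*A*sqrt(2*g*h), A = pi*(d/2)^2.
A = pi*(6.254e-3/2)^2 = 3.07189e-05 m^2
Q = 0.7734 * 3.07189e-05 * sqrt(2*9.81*17.56) * 1000 = 0.4410 L/s
Therefore the nozzle discharge = 0.4410 L/s.


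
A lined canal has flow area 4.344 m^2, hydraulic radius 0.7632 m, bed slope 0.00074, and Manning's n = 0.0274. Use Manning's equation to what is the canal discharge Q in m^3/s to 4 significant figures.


Approach: apply Manning's equation, Q = (1/n)*A*R^(2/3)*S^(1/2).
Q = (1/0.0274) * 4.344 * 0.7632^(2/3) * 0.00074^(1/2) = 3.602 m^3/s
Therefore the canal discharge Q = 3.602 m^3/s.


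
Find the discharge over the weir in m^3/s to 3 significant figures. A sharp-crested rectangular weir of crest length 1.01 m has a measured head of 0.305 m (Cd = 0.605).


Approach: apply the rectangular weir equation, Q = (2/3)*Cd*L*sqrt(2g)*H^1.5.
Q = (2/3)*0.605*1.01*sqrt(2*9.81)*0.305^1.5 = 0.304 m^3/s
Therefore the discharge over the weir = 0.304 m^3/s.


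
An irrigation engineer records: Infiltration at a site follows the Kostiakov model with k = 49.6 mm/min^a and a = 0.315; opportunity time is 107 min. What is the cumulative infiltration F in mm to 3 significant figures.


Approach: apply the Kostiakov infiltration equation, F = k*t^a.
F = 49.6 * 107^0.315 = 216 mm
Therefore the cumulative infiltration F = 216 mm.


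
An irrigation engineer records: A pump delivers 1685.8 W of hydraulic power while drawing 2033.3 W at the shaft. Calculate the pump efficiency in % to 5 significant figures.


Approach: apply the efficiency ratio, eta = (P_out/P_in)*100.
eta = (1685.8 / 2033.3) * 100 = 82.910 %
Therefore the pump efficiency = 82.910 %.


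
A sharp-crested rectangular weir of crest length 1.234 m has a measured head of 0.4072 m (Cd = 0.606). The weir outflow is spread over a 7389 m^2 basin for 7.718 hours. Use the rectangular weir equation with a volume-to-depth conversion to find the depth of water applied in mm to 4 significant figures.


Approach: apply the rectangular weir equation with a volume-to-depth conversion, Q = (2/3)*Cd*L*sqrt(2g)*H^1.5; d = Q*t/A * 1000.
Step 1 — weir discharge:
  Q = (2/3)*0.606*1.234*sqrt(2*9.81)*0.4072^1.5 = 0.573796 m^3/s
Step 2 — volume: V = 0.573796 * 7.718*3600 = 15942.8 m^3
Step 3 — depth: d = V/A * 1000 = 15942.8/7389 * 1000 = 2158 mm
Therefore the depth of water applied = 2158 mm.


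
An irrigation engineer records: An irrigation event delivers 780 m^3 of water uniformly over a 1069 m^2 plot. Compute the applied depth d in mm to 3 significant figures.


Approach: apply depth from volume over area, d = (V/A)*1000.
d = (780 / 1069) * 1000 = 730 mm
Therefore the applied depth d = 730 mm.


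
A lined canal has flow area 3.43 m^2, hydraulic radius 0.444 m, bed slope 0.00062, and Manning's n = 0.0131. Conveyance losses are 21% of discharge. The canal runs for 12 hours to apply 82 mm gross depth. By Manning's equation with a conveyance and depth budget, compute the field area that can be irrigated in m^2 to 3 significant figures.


Approach: apply Manning's equation with a conveyance and depth budget, Q = (1/n)*A*R^(2/3)*S^(1/2); Q_field = Q*(1-loss); Area = Q_field*t/(d/1000).
Step 1 — canal discharge (Manning's equation):
  Q = (1/0.0131) * 3.43 * 0.444^(2/3) * 0.00062^(1/2) = 3.7944 m^3/s
Step 2 — delivered flow: Q_field = 3.7944*(1 - 21/100) = 2.9976 m^3/s
Step 3 — volume delivered: V = 2.9976 * 12*3600 = 129490 m^3
Step 4 — area served: A = V / (depth/1000) = 129490 / 0.082 = 1580000 m^2
Therefore the field area that can be irrigated = 1580000 m^2.


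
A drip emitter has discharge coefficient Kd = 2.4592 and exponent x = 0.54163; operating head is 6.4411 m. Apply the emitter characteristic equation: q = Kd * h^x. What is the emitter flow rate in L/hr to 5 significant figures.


q = 2.4592 * 6.4411^0.54163 = 6.7445 L/hr
Therefore the emitter flow rate = 6.7445 L/hr.


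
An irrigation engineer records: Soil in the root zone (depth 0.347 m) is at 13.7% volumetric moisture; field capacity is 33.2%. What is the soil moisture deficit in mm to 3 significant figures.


Approach: apply the soil moisture deficit relation, SMD = (FC - theta)/100 * depth * 1000.
SMD = (33.2 - 13.7)/100 * 0.347 * 1000 = 67.7 mm
Therefore the soil moisture deficit = 67.7 mm.


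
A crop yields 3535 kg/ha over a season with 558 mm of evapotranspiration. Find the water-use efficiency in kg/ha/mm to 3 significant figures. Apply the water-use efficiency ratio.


Approach: apply the water-use efficiency ratio, WUE = yield/ET.
WUE = 3535 / 558 = 6.34 kg/ha/mm
Therefore the water-use efficiency = 6.34 kg/ha/mm.


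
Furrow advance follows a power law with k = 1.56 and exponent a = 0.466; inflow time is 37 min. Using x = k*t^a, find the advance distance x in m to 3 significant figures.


x = 1.56 * 37^0.466 = 8.39 m
Therefore the advance distance x = 8.39 m.


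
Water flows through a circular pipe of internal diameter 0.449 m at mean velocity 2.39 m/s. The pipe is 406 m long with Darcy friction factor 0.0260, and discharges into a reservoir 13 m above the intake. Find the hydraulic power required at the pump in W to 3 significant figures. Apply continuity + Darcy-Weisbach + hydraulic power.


Approach: apply continuity + Darcy-Weisbach + hydraulic power, Q = A*v; hf = f*(L/D)*(v^2/(2g)); H = static + hf; P = rho*g*Q*H.
Step 1 — flow rate (continuity, Q = A*v):
  A = pi*(0.449/2)^2 = 0.15834 m^2
  Q = 0.15834 * 2.39 = 0.37843 m^3/s
Step 2 — friction head loss (Darcy-Weisbach):
  hf = 0.0260 * (406/0.449) * (2.39^2 / (2*9.81))
  hf = 6.8446 m
Step 3 — total head: H = 13 + 6.8446 = 19.845 m
Step 4 — hydraulic power (P = rho*g*Q*H):
  P = 1000 * 9.81 * 0.37843 * 19.845 = 73700 W
Therefore the hydraulic power required at the pump = 73700 W.


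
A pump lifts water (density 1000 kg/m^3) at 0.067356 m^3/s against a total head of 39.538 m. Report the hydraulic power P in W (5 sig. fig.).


Approach: apply the hydraulic power relation, P = rho*g*Q*H.
P = 1000 * 9.81 * 0.067356 * 39.538 = 26125 W
Therefore the hydraulic power P = 26125 W.


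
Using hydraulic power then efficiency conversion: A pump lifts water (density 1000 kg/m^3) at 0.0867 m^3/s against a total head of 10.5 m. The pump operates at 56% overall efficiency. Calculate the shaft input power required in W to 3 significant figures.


Approach: apply hydraulic power then efficiency conversion, P = rho*g*Q*H; P_in = P/eta.
Step 1 — hydraulic power (P = rho*g*Q*H):
  P = 1000 * 9.81 * 0.0867 * 10.5 = 8930.5 W
Step 2 — input power: P_in = P/eta = 8930.5 / 0.56 = 15900 W
Therefore the shaft input power required = 15900 W.


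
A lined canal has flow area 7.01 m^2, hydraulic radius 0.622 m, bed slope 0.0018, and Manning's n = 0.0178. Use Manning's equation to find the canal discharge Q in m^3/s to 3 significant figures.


Approach: apply Manning's equation, Q = (1/n)*A*R^(2/3)*S^(1/2).
Q = (1/0.0178) * 7.01 * 0.622^(2/3) * 0.0018^(1/2) = 12.2 m^3/s
Therefore the canal discharge Q = 12.2 m^3/s.


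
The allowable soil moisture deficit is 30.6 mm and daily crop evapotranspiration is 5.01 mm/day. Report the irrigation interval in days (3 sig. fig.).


Approach: apply the irrigation interval relation, interval = SMD / ETc.
interval = 30.6 / 5.01 = 6.11 days
Therefore the irrigation interval = 6.11 days.


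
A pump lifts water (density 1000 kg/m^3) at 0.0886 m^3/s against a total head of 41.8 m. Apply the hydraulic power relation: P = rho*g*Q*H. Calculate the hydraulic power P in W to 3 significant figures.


P = 1000 * 9.81 * 0.0886 * 41.8 = 36300 W
Therefore the hydraulic power P = 36300 W.


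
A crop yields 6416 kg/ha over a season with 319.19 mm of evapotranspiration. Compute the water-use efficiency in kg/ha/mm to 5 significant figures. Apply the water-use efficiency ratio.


Approach: apply the water-use efficiency ratio, WUE = yield/ET.
WUE = 6416 / 319.19 = 20.101 kg/ha/mm
Therefore the water-use efficiency = 20.101 kg/ha/mm.


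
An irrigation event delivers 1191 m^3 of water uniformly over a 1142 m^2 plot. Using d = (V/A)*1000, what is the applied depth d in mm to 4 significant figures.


d = (1191 / 1142) * 1000 = 1043 mm
Therefore the applied depth d = 1043 mm.


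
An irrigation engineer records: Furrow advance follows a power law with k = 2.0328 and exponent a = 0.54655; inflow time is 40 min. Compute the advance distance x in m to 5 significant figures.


Approach: apply the power-law advance function, x = k*t^a.
x = 2.0328 * 40^0.54655 = 15.265 m
Therefore the advance distance x = 15.265 m.


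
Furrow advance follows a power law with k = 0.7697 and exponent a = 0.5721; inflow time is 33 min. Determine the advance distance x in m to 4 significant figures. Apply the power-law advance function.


Approach: apply the power-law advance function, x = k*t^a.
x = 0.7697 * 33^0.5721 = 5.689 m
Therefore the advance distance x = 5.689 m.


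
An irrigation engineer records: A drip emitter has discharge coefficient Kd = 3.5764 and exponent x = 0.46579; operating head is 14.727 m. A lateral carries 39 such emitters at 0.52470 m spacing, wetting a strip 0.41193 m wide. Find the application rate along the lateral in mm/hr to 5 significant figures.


Approach: apply the emitter equation with a lateral mass balance, q = Kd*h^x; Q = n*q; rate = Q/(n*spacing*width).
Step 1 — single emitter flow (q = Kd*h^x):
  q = 3.5764 * 14.727^0.46579 = 12.51820 L/hr
Step 2 — total lateral flow: Q = 39 * 12.51820 = 488.2100 L/hr
Step 3 — wetted area: A = 39 * 0.52470 * 0.41193 = 8.429447 m^2
Step 4 — application rate: Q/A = 488.2100/8.429447 = 57.917 mm/hr
Therefore the application rate along the lateral = 57.917 mm/hr.


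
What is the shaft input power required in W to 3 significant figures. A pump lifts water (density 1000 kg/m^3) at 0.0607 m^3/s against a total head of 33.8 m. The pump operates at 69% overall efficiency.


Approach: apply hydraulic power then efficiency conversion, P = rho*g*Q*H; P_in = P/eta.
Step 1 — hydraulic power (P = rho*g*Q*H):
  P = 1000 * 9.81 * 0.0607 * 33.8 = 20127 W
Step 2 — input power: P_in = P/eta = 20127 / 0.69 = 29200 W
Therefore the shaft input power required = 29200 W.


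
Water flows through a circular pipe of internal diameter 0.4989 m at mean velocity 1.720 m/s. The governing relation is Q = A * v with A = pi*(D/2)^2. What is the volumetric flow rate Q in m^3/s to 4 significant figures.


A = pi*(0.4989/2)^2 = 0.195487 m^2
Q = 0.195487 * 1.720 = 0.3362 m^3/s
Therefore the volumetric flow rate Q = 0.3362 m^3/s.


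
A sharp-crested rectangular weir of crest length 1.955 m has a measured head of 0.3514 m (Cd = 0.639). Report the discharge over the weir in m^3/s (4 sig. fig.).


Approach: apply the rectangular weir equation, Q = (2/3)*Cd*L*sqrt(2g)*H^1.5.
Q = (2/3)*0.639*1.955*sqrt(2*9.81)*0.3514^1.5 = 0.7684 m^3/s
Therefore the discharge over the weir = 0.7684 m^3/s.


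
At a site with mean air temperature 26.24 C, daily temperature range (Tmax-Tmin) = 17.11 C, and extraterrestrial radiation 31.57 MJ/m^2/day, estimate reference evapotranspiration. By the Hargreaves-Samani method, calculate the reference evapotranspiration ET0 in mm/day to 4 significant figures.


Approach: apply the Hargreaves-Samani method, ET0 = 0.0023*(Tmean+17.8)*sqrt(Tmax-Tmin)*0.408*Ra.
ET0 = 0.0023*(26.24+17.8)*sqrt(17.11)*0.408*31.57 = 5.397 mm/day
Therefore the reference evapotranspiration ET0 = 5.397 mm/day.


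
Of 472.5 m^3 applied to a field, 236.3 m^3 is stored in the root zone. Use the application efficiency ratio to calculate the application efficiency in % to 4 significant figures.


Approach: apply the application efficiency ratio, Ea = (stored/applied)*100.
Ea = (236.3/472.5)*100 = 50.01 %
Therefore the application efficiency = 50.01 %.


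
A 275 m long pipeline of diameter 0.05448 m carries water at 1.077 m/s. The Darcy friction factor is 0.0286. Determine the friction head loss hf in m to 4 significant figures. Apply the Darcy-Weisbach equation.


Approach: apply the Darcy-Weisbach equation, hf = f*(L/D)*(v^2/(2g)).
hf = 0.0286 * (275/0.05448) * (1.077^2 / (2*9.81))
hf = 8.535 m
Therefore the friction head loss hf = 8.535 m.


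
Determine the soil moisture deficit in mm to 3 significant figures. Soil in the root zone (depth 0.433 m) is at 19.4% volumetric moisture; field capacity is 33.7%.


Approach: apply the soil moisture deficit relation, SMD = (FC - theta)/100 * depth * 1000.
SMD = (33.7 - 19.4)/100 * 0.433 * 1000 = 61.9 mm
Therefore the soil moisture deficit = 61.9 mm.


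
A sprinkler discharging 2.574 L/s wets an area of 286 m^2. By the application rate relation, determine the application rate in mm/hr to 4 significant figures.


Approach: apply the application rate relation, rate = (Q/A)*3600.
rate = (2.574 / 286) * 3600 = 32.40 mm/hr
Therefore the application rate = 32.40 mm/hr.


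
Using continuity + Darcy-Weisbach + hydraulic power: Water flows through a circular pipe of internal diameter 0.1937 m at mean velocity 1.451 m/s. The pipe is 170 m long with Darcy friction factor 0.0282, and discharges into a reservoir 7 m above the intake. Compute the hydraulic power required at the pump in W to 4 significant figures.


Approach: apply continuity + Darcy-Weisbach + hydraulic power, Q = A*v; hf = f*(L/D)*(v^2/(2g)); H = static + hf; P = rho*g*Q*H.
Step 1 — flow rate (continuity, Q = A*v):
  A = pi*(0.1937/2)^2 = 0.0294679 m^2
  Q = 0.0294679 * 1.451 = 0.0427579 m^3/s
Step 2 — friction head loss (Darcy-Weisbach):
  hf = 0.0282 * (170/0.1937) * (1.451^2 / (2*9.81))
  hf = 2.65585 m
Step 3 — total head: H = 7 + 2.65585 = 9.65585 m
Step 4 — hydraulic power (P = rho*g*Q*H):
  P = 1000 * 9.81 * 0.0427579 * 9.65585 = 4050 W
Therefore the hydraulic power required at the pump = 4050 W.


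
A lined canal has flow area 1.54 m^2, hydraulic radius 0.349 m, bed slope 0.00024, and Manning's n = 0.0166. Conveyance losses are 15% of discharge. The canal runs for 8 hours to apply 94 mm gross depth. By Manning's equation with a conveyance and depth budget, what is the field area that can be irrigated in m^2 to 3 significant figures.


Approach: apply Manning's equation with a conveyance and depth budget, Q = (1/n)*A*R^(2/3)*S^(1/2); Q_field = Q*(1-loss); Area = Q_field*t/(d/1000).
Step 1 — canal discharge (Manning's equation):
  Q = (1/0.0166) * 1.54 * 0.349^(2/3) * 0.00024^(1/2) = 0.71242 m^3/s
Step 2 — delivered flow: Q_field = 0.71242*(1 - 15/100) = 0.60556 m^3/s
Step 3 — volume delivered: V = 0.60556 * 8*3600 = 17440 m^3
Step 4 — area served: A = V / (depth/1000) = 17440 / 0.094 = 186000 m^2
Therefore the field area that can be irrigated = 186000 m^2.


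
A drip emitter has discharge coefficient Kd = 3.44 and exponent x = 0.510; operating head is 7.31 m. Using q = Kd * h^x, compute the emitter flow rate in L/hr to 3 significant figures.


q = 3.44 * 7.31^0.510 = 9.49 L/hr
Therefore the emitter flow rate = 9.49 L/hr.


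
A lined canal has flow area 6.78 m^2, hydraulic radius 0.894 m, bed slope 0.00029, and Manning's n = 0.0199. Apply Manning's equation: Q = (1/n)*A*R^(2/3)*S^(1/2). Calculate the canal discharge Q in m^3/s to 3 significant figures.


Q = (1/0.0199) * 6.78 * 0.894^(2/3) * 0.00029^(1/2) = 5.38 m^3/s
Therefore the canal discharge Q = 5.38 m^3/s.


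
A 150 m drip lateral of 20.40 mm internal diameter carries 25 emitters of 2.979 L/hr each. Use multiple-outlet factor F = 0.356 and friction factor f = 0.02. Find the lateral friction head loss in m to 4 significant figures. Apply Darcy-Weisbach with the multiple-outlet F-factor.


Approach: apply Darcy-Weisbach with the multiple-outlet F-factor, Q = n*q/(3600*1000) m^3/s; v = Q/A; hf = F*f*(L/D)*(v^2/(2g)).
Q = 25*2.979/(3600*1000) = 2.06875e-05 m^3/s
A = pi*(20.40e-3/2)^2 = 3.26851e-04 m^2, so v = Q/A = 0.0632933 m/s
hf = 0.356*0.02*(150/0.02040)*(0.0632933^2/(2*9.81)) = 0.01069 m
Therefore the lateral friction head loss = 0.01069 m.


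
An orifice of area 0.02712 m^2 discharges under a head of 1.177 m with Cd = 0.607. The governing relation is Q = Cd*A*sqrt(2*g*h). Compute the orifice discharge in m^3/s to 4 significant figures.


Q = 0.607 * 0.02712 * sqrt(2*9.81*1.177) = 0.07911 m^3/s
Therefore the orifice discharge = 0.07911 m^3/s.


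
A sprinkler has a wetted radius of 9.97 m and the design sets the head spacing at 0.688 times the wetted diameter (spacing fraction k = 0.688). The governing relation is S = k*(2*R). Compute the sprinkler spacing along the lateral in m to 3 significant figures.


S = 0.688 * (2 * 9.97) = 13.7 m
Therefore the sprinkler spacing along the lateral = 13.7 m.


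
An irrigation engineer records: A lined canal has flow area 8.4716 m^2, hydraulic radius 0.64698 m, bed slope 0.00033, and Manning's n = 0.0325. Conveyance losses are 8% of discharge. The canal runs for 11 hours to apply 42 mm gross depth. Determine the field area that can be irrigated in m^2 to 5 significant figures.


Approach: apply Manning's equation with a conveyance and depth budget, Q = (1/n)*A*R^(2/3)*S^(1/2); Q_field = Q*(1-loss); Area = Q_field*t/(d/1000).
Step 1 — canal discharge (Manning's equation):
  Q = (1/0.0325) * 8.4716 * 0.64698^(2/3) * 0.00033^(1/2) = 3.542145 m^3/s
Step 2 — delivered flow: Q_field = 3.542145*(1 - 8/100) = 3.258773 m^3/s
Step 3 — volume delivered: V = 3.258773 * 11*3600 = 129047.4 m^3
Step 4 — area served: A = V / (depth/1000) = 129047.4 / 0.042 = 3072600 m^2
Therefore the field area that can be irrigated = 3072600 m^2.


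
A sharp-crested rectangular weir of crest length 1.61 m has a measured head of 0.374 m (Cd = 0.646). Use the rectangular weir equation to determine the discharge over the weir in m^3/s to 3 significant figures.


Approach: apply the rectangular weir equation, Q = (2/3)*Cd*L*sqrt(2g)*H^1.5.
Q = (2/3)*0.646*1.61*sqrt(2*9.81)*0.374^1.5 = 0.702 m^3/s
Therefore the discharge over the weir = 0.702 m^3/s.


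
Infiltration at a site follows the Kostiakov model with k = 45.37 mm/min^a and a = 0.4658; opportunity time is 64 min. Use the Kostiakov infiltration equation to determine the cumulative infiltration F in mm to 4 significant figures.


Approach: apply the Kostiakov infiltration equation, F = k*t^a.
F = 45.37 * 64^0.4658 = 314.8 mm
Therefore the cumulative infiltration F = 314.8 mm.


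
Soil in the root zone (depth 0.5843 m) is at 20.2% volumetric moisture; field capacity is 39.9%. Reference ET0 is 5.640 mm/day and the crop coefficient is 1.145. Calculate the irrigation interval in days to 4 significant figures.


Approach: apply soil-water budget scheduling, SMD = (FC-theta)/100*depth*1000; ETc = ET0*Kc; interval = SMD/ETc.
Step 1 — soil moisture deficit:
  SMD = (39.9 - 20.2)/100 * 0.5843 * 1000 = 115.107 mm
Step 2 — daily crop ET (ETc = ET0*Kc):
  ETc = 5.640 * 1.145 = 6.45780 mm/day
Step 3 — irrigation interval (SMD/ETc):
  interval = 115.107 / 6.45780 = 17.82 days
Therefore the irrigation interval = 17.82 days.


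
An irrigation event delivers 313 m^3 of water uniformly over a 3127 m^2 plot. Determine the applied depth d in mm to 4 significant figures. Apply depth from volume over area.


Approach: apply depth from volume over area, d = (V/A)*1000.
d = (313 / 3127) * 1000 = 100.1 mm
Therefore the applied depth d = 100.1 mm.


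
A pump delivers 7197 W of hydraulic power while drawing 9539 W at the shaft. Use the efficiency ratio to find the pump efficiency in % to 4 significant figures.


Approach: apply the efficiency ratio, eta = (P_out/P_in)*100.
eta = (7197 / 9539) * 100 = 75.45 %
Therefore the pump efficiency = 75.45 %.


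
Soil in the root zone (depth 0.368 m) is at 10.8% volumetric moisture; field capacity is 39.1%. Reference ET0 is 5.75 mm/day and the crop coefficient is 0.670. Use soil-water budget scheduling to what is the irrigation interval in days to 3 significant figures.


Approach: apply soil-water budget scheduling, SMD = (FC-theta)/100*depth*1000; ETc = ET0*Kc; interval = SMD/ETc.
Step 1 — soil moisture deficit:
  SMD = (39.1 - 10.8)/100 * 0.368 * 1000 = 104.14 mm
Step 2 — daily crop ET (ETc = ET0*Kc):
  ETc = 5.75 * 0.670 = 3.8525 mm/day
Step 3 — irrigation interval (SMD/ETc):
  interval = 104.14 / 3.8525 = 27.0 days
Therefore the irrigation interval = 27.0 days.


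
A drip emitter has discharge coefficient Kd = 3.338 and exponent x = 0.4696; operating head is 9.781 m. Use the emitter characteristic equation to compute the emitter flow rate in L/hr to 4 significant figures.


Approach: apply the emitter characteristic equation, q = Kd * h^x.
q = 3.338 * 9.781^0.4696 = 9.740 L/hr
Therefore the emitter flow rate = 9.740 L/hr.


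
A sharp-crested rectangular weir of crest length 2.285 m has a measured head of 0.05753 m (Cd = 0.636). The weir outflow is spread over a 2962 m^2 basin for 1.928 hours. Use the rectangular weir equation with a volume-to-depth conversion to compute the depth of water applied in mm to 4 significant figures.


Approach: apply the rectangular weir equation with a volume-to-depth conversion, Q = (2/3)*Cd*L*sqrt(2g)*H^1.5; d = Q*t/A * 1000.
Step 1 — weir discharge:
  Q = (2/3)*0.636*2.285*sqrt(2*9.81)*0.05753^1.5 = 0.0592166 m^3/s
Step 2 — volume: V = 0.0592166 * 1.928*3600 = 411.010 m^3
Step 3 — depth: d = V/A * 1000 = 411.010/2962 * 1000 = 138.8 mm
Therefore the depth of water applied = 138.8 mm.


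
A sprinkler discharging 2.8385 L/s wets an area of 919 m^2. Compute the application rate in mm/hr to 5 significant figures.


Approach: apply the application rate relation, rate = (Q/A)*3600.
rate = (2.8385 / 919) * 3600 = 11.119 mm/hr
Therefore the application rate = 11.119 mm/hr.


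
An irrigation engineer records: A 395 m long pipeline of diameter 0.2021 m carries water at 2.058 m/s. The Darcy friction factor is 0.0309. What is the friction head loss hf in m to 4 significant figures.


Approach: apply the Darcy-Weisbach equation, hf = f*(L/D)*(v^2/(2g)).
hf = 0.0309 * (395/0.2021) * (2.058^2 / (2*9.81))
hf = 13.04 m
Therefore the friction head loss hf = 13.04 m.


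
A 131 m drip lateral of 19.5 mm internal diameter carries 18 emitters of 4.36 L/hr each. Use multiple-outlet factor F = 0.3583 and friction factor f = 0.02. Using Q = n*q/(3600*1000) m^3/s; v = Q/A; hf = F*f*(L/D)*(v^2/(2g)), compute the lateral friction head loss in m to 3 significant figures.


Q = 18*4.36/(3600*1000) = 2.1800e-05 m^3/s
A = pi*(19.5e-3/2)^2 = 2.9865e-04 m^2, so v = Q/A = 0.072996 m/s
hf = 0.3583*0.02*(131/0.0195)*(0.072996^2/(2*9.81)) = 0.0131 m
Therefore the lateral friction head loss = 0.0131 m.


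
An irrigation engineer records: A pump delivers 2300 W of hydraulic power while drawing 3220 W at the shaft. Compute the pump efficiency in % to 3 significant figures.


Approach: apply the efficiency ratio, eta = (P_out/P_in)*100.
eta = (2300 / 3220) * 100 = 71.4 %
Therefore the pump efficiency = 71.4 %.


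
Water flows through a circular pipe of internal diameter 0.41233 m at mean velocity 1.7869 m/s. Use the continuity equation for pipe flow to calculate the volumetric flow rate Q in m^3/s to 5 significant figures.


Approach: apply the continuity equation for pipe flow, Q = A * v with A = pi*(D/2)^2.
A = pi*(0.41233/2)^2 = 0.1335303 m^2
Q = 0.1335303 * 1.7869 = 0.23861 m^3/s
Therefore the volumetric flow rate Q = 0.23861 m^3/s.


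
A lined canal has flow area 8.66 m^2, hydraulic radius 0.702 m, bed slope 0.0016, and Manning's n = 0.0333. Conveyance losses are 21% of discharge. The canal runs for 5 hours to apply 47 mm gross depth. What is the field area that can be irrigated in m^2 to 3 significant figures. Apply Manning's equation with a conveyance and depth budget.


Approach: apply Manning's equation with a conveyance and depth budget, Q = (1/n)*A*R^(2/3)*S^(1/2); Q_field = Q*(1-loss); Area = Q_field*t/(d/1000).
Step 1 — canal discharge (Manning's equation):
  Q = (1/0.0333) * 8.66 * 0.702^(2/3) * 0.0016^(1/2) = 8.2166 m^3/s
Step 2 — delivered flow: Q_field = 8.2166*(1 - 21/100) = 6.4911 m^3/s
Step 3 — volume delivered: V = 6.4911 * 5*3600 = 116840 m^3
Step 4 — area served: A = V / (depth/1000) = 116840 / 0.047 = 2490000 m^2
Therefore the field area that can be irrigated = 2490000 m^2.


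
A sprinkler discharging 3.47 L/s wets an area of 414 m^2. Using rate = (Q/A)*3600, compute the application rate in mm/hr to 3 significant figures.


rate = (3.47 / 414) * 3600 = 30.2 mm/hr
Therefore the application rate = 30.2 mm/hr.


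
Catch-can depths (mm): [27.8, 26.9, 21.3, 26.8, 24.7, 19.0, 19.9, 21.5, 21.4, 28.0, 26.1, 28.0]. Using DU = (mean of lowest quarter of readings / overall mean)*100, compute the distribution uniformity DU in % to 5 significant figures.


sorted lowest 3 of 12: [19.0, 19.9, 21.3] -> mean = 20.06667 mm
overall mean = 24.28333 mm
DU = (20.06667/24.28333)*100 = 82.636 %
Therefore the distribution uniformity DU = 82.636 %.


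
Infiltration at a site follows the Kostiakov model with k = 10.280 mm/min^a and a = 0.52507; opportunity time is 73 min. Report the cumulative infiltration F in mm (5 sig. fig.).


Approach: apply the Kostiakov infiltration equation, F = k*t^a.
F = 10.280 * 73^0.52507 = 97.807 mm
Therefore the cumulative infiltration F = 97.807 mm.


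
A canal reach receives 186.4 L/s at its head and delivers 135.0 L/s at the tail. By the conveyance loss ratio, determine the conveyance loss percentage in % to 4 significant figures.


Approach: apply the conveyance loss ratio, loss% = ((Q_head - Q_tail)/Q_head)*100.
loss = ((186.4 - 135.0)/186.4)*100 = 27.58 %
Therefore the conveyance loss percentage = 27.58 %.


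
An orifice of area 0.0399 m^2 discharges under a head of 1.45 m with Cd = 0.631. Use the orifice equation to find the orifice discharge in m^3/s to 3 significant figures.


Approach: apply the orifice equation, Q = Cd*A*sqrt(2*g*h).
Q = 0.631 * 0.0399 * sqrt(2*9.81*1.45) = 0.134 m^3/s
Therefore the orifice discharge = 0.134 m^3/s.


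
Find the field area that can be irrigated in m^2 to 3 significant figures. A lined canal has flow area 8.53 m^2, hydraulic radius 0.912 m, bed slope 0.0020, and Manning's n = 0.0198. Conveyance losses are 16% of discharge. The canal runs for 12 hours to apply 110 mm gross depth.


Approach: apply Manning's equation with a conveyance and depth budget, Q = (1/n)*A*R^(2/3)*S^(1/2); Q_field = Q*(1-loss); Area = Q_field*t/(d/1000).
Step 1 — canal discharge (Manning's equation):
  Q = (1/0.0198) * 8.53 * 0.912^(2/3) * 0.0020^(1/2) = 18.119 m^3/s
Step 2 — delivered flow: Q_field = 18.119*(1 - 16/100) = 15.220 m^3/s
Step 3 — volume delivered: V = 15.220 * 12*3600 = 657490 m^3
Step 4 — area served: A = V / (depth/1000) = 657490 / 0.11 = 5980000 m^2
Therefore the field area that can be irrigated = 5980000 m^2.


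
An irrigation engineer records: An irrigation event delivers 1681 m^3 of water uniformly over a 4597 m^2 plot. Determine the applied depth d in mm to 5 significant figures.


Approach: apply depth from volume over area, d = (V/A)*1000.
d = (1681 / 4597) * 1000 = 365.67 mm
Therefore the applied depth d = 365.67 mm.


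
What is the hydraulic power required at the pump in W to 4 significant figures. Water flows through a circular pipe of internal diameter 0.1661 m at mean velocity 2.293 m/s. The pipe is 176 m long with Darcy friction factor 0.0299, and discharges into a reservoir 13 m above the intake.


Approach: apply continuity + Darcy-Weisbach + hydraulic power, Q = A*v; hf = f*(L/D)*(v^2/(2g)); H = static + hf; P = rho*g*Q*H.
Step 1 — flow rate (continuity, Q = A*v):
  A = pi*(0.1661/2)^2 = 0.0216685 m^2
  Q = 0.0216685 * 2.293 = 0.0496859 m^3/s
Step 2 — friction head loss (Darcy-Weisbach):
  hf = 0.0299 * (176/0.1661) * (2.293^2 / (2*9.81))
  hf = 8.49031 m
Step 3 — total head: H = 13 + 8.49031 = 21.4903 m
Step 4 — hydraulic power (P = rho*g*Q*H):
  P = 1000 * 9.81 * 0.0496859 * 21.4903 = 10470 W
Therefore the hydraulic power required at the pump = 10470 W.


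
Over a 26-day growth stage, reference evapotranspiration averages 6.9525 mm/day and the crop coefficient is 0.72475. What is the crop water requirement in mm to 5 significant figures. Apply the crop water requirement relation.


Approach: apply the crop water requirement relation, CWR = ET0 * Kc * days.
CWR = 6.9525 * 0.72475 * 26 = 131.01 mm
Therefore the crop water requirement = 131.01 mm.


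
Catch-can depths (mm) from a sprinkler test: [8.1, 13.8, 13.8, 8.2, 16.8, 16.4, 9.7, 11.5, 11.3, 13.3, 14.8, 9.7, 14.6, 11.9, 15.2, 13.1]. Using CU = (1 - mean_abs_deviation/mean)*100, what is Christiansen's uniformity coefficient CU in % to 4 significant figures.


mean = 12.6375 mm
mean |d_i - mean| = 2.25781 mm
CU = (1 - 2.25781/12.6375)*100 = 82.13 %
Therefore Christiansen's uniformity coefficient CU = 82.13 %.


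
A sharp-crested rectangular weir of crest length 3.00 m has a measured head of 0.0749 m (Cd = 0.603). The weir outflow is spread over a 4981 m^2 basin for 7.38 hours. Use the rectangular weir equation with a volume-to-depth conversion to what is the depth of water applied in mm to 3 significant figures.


Approach: apply the rectangular weir equation with a volume-to-depth conversion, Q = (2/3)*Cd*L*sqrt(2g)*H^1.5; d = Q*t/A * 1000.
Step 1 — weir discharge:
  Q = (2/3)*0.603*3.00*sqrt(2*9.81)*0.0749^1.5 = 0.10950 m^3/s
Step 2 — volume: V = 0.10950 * 7.38*3600 = 2909.2 m^3
Step 3 — depth: d = V/A * 1000 = 2909.2/4981 * 1000 = 584 mm
Therefore the depth of water applied = 584 mm.


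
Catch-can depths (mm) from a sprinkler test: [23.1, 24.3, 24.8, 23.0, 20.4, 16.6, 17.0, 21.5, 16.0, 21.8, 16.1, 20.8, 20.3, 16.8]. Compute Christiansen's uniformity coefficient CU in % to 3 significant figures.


Approach: apply Christiansen's uniformity coefficient, CU = (1 - mean_abs_deviation/mean)*100.
mean = 20.179 mm
mean |d_i - mean| = 2.6276 mm
CU = (1 - 2.6276/20.179)*100 = 87.0 %
Therefore Christiansen's uniformity coefficient CU = 87.0 %.


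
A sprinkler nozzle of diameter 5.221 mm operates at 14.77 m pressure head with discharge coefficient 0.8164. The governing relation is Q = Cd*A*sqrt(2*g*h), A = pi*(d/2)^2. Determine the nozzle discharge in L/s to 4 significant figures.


A = pi*(5.221e-3/2)^2 = 2.14090e-05 m^2
Q = 0.8164 * 2.14090e-05 * sqrt(2*9.81*14.77) * 1000 = 0.2975 L/s
Therefore the nozzle discharge = 0.2975 L/s.


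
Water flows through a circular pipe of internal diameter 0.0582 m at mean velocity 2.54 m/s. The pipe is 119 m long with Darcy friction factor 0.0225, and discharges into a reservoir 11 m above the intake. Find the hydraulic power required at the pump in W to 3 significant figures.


Approach: apply continuity + Darcy-Weisbach + hydraulic power, Q = A*v; hf = f*(L/D)*(v^2/(2g)); H = static + hf; P = rho*g*Q*H.
Step 1 — flow rate (continuity, Q = A*v):
  A = pi*(0.0582/2)^2 = 0.0026603 m^2
  Q = 0.0026603 * 2.54 = 0.0067572 m^3/s
Step 2 — friction head loss (Darcy-Weisbach):
  hf = 0.0225 * (119/0.0582) * (2.54^2 / (2*9.81))
  hf = 15.128 m
Step 3 — total head: H = 11 + 15.128 = 26.128 m
Step 4 — hydraulic power (P = rho*g*Q*H):
  P = 1000 * 9.81 * 0.0067572 * 26.128 = 1730 W
Therefore the hydraulic power required at the pump = 1730 W.
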